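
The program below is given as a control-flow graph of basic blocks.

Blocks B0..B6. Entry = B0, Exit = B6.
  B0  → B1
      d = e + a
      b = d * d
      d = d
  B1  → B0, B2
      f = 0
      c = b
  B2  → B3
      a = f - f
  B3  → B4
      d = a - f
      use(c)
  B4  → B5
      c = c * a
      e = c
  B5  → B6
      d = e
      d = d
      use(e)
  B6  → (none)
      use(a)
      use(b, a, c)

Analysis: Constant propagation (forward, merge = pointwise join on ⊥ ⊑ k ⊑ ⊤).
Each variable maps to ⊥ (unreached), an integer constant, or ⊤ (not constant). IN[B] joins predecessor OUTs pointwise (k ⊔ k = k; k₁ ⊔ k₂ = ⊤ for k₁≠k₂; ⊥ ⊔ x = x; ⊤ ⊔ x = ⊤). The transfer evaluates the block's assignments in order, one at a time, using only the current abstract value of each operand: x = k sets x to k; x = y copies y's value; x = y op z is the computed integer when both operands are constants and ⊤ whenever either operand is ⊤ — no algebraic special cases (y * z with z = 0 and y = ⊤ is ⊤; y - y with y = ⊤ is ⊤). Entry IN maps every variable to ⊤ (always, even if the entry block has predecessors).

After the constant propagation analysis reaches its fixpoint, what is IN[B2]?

Per-block solution:
  B0: | IN=(all ⊤) | OUT=(all ⊤)
  B1: | IN=(all ⊤) | OUT={f:0; rest ⊤}
  B2: | IN={f:0; rest ⊤} | OUT={a:0, f:0; rest ⊤}
  B3: | IN={a:0, f:0; rest ⊤} | OUT={a:0, d:0, f:0; rest ⊤}
  B4: | IN={a:0, d:0, f:0; rest ⊤} | OUT={a:0, d:0, f:0; rest ⊤}
  B5: | IN={a:0, d:0, f:0; rest ⊤} | OUT={a:0, f:0; rest ⊤}
  B6: | IN={a:0, f:0; rest ⊤} | OUT={a:0, f:0; rest ⊤}

Merge at B2: IN[B2] = OUT[B1] = {a: ⊤, b: ⊤, c: ⊤, d: ⊤, e: ⊤, f: 0}

Answer: {a: ⊤, b: ⊤, c: ⊤, d: ⊤, e: ⊤, f: 0}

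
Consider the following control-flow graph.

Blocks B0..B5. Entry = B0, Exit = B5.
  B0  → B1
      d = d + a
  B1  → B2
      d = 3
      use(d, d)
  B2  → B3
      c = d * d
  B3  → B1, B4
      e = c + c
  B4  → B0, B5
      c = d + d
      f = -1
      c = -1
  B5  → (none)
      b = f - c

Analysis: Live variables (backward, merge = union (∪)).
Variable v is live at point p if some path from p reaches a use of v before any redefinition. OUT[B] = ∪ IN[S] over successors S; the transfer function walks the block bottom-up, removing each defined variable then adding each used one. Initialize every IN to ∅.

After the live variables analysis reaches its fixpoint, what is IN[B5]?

Answer: {c, f}

Derivation:
Converged values:
  B0: | IN={a, d} | OUT={a}
  B1: | IN={a} | OUT={a, d}
  B2: | IN={a, d} | OUT={a, c, d}
  B3: | IN={a, c, d} | OUT={a, d}
  B4: | IN={a, d} | OUT={a, c, d, f}
  B5: | IN={c, f} | OUT={}

B5 is the boundary node: OUT[B5] = {}
Applying B5's transfer function to that OUT value gives IN[B5] (row B5 above).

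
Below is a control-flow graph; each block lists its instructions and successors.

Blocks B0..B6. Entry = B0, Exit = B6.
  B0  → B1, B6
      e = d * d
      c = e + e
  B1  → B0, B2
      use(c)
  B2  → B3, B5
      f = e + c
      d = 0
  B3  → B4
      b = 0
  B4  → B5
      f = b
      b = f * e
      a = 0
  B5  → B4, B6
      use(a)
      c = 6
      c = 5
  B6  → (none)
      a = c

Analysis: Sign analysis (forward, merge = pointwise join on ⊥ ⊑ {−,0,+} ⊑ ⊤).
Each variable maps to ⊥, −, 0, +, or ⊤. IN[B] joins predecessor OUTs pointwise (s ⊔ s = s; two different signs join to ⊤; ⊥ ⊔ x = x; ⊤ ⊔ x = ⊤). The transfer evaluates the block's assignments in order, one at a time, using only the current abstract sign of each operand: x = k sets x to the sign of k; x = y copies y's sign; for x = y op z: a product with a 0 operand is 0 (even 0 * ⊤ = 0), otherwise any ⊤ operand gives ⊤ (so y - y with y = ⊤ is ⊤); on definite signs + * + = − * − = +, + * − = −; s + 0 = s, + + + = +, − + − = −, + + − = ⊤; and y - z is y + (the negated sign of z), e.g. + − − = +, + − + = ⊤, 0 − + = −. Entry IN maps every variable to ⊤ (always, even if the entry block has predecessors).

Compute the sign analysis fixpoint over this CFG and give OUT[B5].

Fixpoint table:
  B0:  IN=(all ⊤)  OUT=(all ⊤)
  B1:  IN=(all ⊤)  OUT=(all ⊤)
  B2:  IN=(all ⊤)  OUT={d:0; rest ⊤}
  B3:  IN={d:0; rest ⊤}  OUT={b:0, d:0; rest ⊤}
  B4:  IN={d:0; rest ⊤}  OUT={a:0, d:0; rest ⊤}
  B5:  IN={d:0; rest ⊤}  OUT={c:+, d:0; rest ⊤}
  B6:  IN=(all ⊤)  OUT=(all ⊤)

Merge at B5: IN[B5] = OUT[B2] ⊔ OUT[B4] = {a: ⊤, b: ⊤, c: ⊤, d: 0, e: ⊤, f: ⊤}
Applying B5's transfer function to that IN value gives OUT[B5] (row B5 above).

Answer: {a: ⊤, b: ⊤, c: +, d: 0, e: ⊤, f: ⊤}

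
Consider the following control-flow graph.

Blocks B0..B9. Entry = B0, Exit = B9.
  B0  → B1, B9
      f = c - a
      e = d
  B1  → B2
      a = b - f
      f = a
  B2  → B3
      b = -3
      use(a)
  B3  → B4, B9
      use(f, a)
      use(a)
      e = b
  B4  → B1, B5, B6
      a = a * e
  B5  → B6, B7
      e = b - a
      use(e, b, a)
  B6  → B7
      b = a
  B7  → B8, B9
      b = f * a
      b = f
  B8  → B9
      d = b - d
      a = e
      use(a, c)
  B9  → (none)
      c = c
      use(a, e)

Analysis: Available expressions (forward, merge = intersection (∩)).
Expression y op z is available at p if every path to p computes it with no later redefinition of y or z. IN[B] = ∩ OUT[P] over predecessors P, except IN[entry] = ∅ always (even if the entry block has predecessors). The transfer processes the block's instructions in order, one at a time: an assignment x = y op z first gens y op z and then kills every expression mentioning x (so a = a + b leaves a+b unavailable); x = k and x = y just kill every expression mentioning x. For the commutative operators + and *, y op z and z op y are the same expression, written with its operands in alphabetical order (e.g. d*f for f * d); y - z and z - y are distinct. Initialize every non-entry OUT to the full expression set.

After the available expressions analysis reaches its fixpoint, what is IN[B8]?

Per-block solution:
  B0: | IN={} | OUT={c-a}
  B1: | IN={} | OUT={}
  B2: | IN={} | OUT={}
  B3: | IN={} | OUT={}
  B4: | IN={} | OUT={}
  B5: | IN={} | OUT={b-a}
  B6: | IN={} | OUT={}
  B7: | IN={} | OUT={a*f}
  B8: | IN={a*f} | OUT={}
  B9: | IN={} | OUT={}

Merge at B8: IN[B8] = OUT[B7] = {a*f}

Answer: {a*f}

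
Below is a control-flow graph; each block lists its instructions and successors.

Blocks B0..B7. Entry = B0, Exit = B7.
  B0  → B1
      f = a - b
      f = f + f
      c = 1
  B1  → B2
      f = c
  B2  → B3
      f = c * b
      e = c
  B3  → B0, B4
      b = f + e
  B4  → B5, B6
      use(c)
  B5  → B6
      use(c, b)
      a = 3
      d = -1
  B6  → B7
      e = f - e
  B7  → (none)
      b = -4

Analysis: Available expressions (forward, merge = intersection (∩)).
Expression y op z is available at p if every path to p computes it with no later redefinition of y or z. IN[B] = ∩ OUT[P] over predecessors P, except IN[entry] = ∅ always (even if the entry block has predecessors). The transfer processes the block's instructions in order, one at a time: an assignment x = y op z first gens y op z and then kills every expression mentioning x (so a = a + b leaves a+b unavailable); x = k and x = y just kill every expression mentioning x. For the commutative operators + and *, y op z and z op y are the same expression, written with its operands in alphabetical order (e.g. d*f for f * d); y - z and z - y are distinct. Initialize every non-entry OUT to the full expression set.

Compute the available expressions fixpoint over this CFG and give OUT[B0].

Answer: {a-b}

Trace:
Converged values:
  B0:  IN={}  OUT={a-b}
  B1:  IN={a-b}  OUT={a-b}
  B2:  IN={a-b}  OUT={a-b, b*c}
  B3:  IN={a-b, b*c}  OUT={e+f}
  B4:  IN={e+f}  OUT={e+f}
  B5:  IN={e+f}  OUT={e+f}
  B6:  IN={e+f}  OUT={}
  B7:  IN={}  OUT={}

Merge at B0 (entry node, so the boundary value {} is joined with the incoming edge(s)): IN[B0] = {} ∩ OUT[B3] = {}
Applying B0's transfer function to that IN value gives OUT[B0] (row B0 above).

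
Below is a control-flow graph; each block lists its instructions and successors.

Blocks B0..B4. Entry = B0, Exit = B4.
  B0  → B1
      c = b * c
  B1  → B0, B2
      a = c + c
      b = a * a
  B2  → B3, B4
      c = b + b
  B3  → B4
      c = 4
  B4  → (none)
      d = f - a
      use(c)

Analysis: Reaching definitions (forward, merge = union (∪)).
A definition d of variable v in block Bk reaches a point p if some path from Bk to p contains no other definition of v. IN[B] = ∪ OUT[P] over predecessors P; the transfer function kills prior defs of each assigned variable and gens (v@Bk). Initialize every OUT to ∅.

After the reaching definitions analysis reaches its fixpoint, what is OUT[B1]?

Answer: {a@B1, b@B1, c@B0}

Trace:
Converged values:
  B0:   IN={a@B1, b@B1, c@B0}   OUT={a@B1, b@B1, c@B0}
  B1:   IN={a@B1, b@B1, c@B0}   OUT={a@B1, b@B1, c@B0}
  B2:   IN={a@B1, b@B1, c@B0}   OUT={a@B1, b@B1, c@B2}
  B3:   IN={a@B1, b@B1, c@B2}   OUT={a@B1, b@B1, c@B3}
  B4:   IN={a@B1, b@B1, c@B2, c@B3}   OUT={a@B1, b@B1, c@B2, c@B3, d@B4}

Merge at B1: IN[B1] = OUT[B0] = {a@B1, b@B1, c@B0}
Applying B1's transfer function to that IN value gives OUT[B1] (row B1 above).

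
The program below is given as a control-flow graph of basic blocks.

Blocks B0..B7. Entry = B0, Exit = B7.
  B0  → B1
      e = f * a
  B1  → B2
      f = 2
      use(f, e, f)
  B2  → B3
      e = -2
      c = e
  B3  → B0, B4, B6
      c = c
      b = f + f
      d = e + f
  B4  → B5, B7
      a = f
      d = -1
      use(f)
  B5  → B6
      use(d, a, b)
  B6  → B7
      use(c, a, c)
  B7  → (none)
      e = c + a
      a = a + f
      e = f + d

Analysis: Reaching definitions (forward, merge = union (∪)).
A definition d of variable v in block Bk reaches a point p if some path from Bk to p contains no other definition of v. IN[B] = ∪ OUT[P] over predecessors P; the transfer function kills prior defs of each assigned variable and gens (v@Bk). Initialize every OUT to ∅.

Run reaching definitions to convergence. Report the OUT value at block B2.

Answer: {b@B3, c@B2, d@B3, e@B2, f@B1}

Working:
Per-block solution:
  B0:  IN={b@B3, c@B3, d@B3, e@B2, f@B1}  OUT={b@B3, c@B3, d@B3, e@B0, f@B1}
  B1:  IN={b@B3, c@B3, d@B3, e@B0, f@B1}  OUT={b@B3, c@B3, d@B3, e@B0, f@B1}
  B2:  IN={b@B3, c@B3, d@B3, e@B0, f@B1}  OUT={b@B3, c@B2, d@B3, e@B2, f@B1}
  B3:  IN={b@B3, c@B2, d@B3, e@B2, f@B1}  OUT={b@B3, c@B3, d@B3, e@B2, f@B1}
  B4:  IN={b@B3, c@B3, d@B3, e@B2, f@B1}  OUT={a@B4, b@B3, c@B3, d@B4, e@B2, f@B1}
  B5:  IN={a@B4, b@B3, c@B3, d@B4, e@B2, f@B1}  OUT={a@B4, b@B3, c@B3, d@B4, e@B2, f@B1}
  B6:  IN={a@B4, b@B3, c@B3, d@B3, d@B4, e@B2, f@B1}  OUT={a@B4, b@B3, c@B3, d@B3, d@B4, e@B2, f@B1}
  B7:  IN={a@B4, b@B3, c@B3, d@B3, d@B4, e@B2, f@B1}  OUT={a@B7, b@B3, c@B3, d@B3, d@B4, e@B7, f@B1}

Merge at B2: IN[B2] = OUT[B1] = {b@B3, c@B3, d@B3, e@B0, f@B1}
Applying B2's transfer function to that IN value gives OUT[B2] (row B2 above).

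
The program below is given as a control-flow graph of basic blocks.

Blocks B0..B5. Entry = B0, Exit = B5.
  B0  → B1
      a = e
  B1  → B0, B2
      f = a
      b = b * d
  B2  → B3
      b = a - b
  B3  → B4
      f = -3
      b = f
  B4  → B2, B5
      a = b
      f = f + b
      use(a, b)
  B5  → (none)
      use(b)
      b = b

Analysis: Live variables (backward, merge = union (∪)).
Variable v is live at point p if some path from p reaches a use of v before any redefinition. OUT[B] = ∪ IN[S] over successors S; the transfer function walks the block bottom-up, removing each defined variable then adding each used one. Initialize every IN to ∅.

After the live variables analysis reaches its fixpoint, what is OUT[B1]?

Fixpoint table:
  B0: | IN={b, d, e} | OUT={a, b, d, e}
  B1: | IN={a, b, d, e} | OUT={a, b, d, e}
  B2: | IN={a, b} | OUT={}
  B3: | IN={} | OUT={b, f}
  B4: | IN={b, f} | OUT={a, b}
  B5: | IN={b} | OUT={}

Merge at B1: OUT[B1] = IN[B0] ⊔ IN[B2] = {a, b, d, e}

Answer: {a, b, d, e}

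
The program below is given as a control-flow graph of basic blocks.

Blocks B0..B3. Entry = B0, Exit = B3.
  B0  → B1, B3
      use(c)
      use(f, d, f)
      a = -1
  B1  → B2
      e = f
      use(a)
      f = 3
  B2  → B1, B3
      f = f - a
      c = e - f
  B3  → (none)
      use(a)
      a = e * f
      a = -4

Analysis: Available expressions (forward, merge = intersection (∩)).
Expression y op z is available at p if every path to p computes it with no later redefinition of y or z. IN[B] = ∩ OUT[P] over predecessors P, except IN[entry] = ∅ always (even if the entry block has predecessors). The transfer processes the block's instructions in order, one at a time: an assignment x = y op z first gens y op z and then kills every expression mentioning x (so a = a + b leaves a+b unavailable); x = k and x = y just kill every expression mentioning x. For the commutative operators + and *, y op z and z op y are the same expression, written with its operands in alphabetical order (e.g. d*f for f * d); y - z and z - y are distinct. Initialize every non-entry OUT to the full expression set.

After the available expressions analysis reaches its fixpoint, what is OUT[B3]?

Answer: {e*f}

Derivation:
Per-block solution:
  B0:   IN={}   OUT={}
  B1:   IN={}   OUT={}
  B2:   IN={}   OUT={e-f}
  B3:   IN={}   OUT={e*f}

Merge at B3: IN[B3] = OUT[B0] ∩ OUT[B2] = {}
Applying B3's transfer function to that IN value gives OUT[B3] (row B3 above).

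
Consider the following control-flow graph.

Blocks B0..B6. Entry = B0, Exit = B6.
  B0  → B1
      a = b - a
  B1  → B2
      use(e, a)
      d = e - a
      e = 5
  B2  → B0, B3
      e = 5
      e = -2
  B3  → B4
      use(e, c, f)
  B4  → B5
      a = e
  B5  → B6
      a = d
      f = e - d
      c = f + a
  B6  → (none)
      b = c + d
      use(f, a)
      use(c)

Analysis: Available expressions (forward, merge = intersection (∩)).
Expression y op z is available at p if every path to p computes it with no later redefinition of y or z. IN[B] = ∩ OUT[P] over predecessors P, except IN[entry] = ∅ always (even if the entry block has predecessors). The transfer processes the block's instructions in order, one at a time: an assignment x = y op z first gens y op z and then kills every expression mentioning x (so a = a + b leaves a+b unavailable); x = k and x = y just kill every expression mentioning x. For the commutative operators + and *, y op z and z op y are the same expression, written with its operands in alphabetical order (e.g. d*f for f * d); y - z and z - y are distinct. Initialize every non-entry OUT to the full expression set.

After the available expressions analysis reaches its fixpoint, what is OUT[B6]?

Answer: {a+f, c+d, e-d}

Working:
Fixpoint table:
  B0: | IN={} | OUT={}
  B1: | IN={} | OUT={}
  B2: | IN={} | OUT={}
  B3: | IN={} | OUT={}
  B4: | IN={} | OUT={}
  B5: | IN={} | OUT={a+f, e-d}
  B6: | IN={a+f, e-d} | OUT={a+f, c+d, e-d}

Merge at B6: IN[B6] = OUT[B5] = {a+f, e-d}
Applying B6's transfer function to that IN value gives OUT[B6] (row B6 above).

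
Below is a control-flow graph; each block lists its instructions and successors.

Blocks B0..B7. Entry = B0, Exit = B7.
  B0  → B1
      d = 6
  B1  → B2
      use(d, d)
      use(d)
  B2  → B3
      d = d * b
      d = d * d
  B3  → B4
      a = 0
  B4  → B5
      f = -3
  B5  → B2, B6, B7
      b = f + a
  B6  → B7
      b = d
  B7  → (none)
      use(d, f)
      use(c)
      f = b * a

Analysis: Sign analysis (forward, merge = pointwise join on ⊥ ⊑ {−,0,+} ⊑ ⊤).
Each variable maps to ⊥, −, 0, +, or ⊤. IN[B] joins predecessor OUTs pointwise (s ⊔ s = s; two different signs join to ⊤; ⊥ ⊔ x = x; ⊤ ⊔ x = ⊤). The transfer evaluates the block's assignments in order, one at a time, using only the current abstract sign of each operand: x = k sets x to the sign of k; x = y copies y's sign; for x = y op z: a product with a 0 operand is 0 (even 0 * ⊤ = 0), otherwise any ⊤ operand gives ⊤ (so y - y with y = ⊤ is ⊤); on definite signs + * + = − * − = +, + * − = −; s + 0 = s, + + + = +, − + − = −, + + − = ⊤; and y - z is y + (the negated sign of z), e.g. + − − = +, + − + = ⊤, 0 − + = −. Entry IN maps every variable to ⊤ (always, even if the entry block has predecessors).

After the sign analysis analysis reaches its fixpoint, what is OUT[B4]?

Answer: {a: 0, b: ⊤, c: ⊤, d: ⊤, e: ⊤, f: -}

Working:
Per-block solution:
  B0:   IN=(all ⊤)   OUT={d:+; rest ⊤}
  B1:   IN={d:+; rest ⊤}   OUT={d:+; rest ⊤}
  B2:   IN=(all ⊤)   OUT=(all ⊤)
  B3:   IN=(all ⊤)   OUT={a:0; rest ⊤}
  B4:   IN={a:0; rest ⊤}   OUT={a:0, f:-; rest ⊤}
  B5:   IN={a:0, f:-; rest ⊤}   OUT={a:0, b:-, f:-; rest ⊤}
  B6:   IN={a:0, b:-, f:-; rest ⊤}   OUT={a:0, f:-; rest ⊤}
  B7:   IN={a:0, f:-; rest ⊤}   OUT={a:0, f:0; rest ⊤}

Merge at B4: IN[B4] = OUT[B3] = {a: 0, b: ⊤, c: ⊤, d: ⊤, e: ⊤, f: ⊤}
Applying B4's transfer function to that IN value gives OUT[B4] (row B4 above).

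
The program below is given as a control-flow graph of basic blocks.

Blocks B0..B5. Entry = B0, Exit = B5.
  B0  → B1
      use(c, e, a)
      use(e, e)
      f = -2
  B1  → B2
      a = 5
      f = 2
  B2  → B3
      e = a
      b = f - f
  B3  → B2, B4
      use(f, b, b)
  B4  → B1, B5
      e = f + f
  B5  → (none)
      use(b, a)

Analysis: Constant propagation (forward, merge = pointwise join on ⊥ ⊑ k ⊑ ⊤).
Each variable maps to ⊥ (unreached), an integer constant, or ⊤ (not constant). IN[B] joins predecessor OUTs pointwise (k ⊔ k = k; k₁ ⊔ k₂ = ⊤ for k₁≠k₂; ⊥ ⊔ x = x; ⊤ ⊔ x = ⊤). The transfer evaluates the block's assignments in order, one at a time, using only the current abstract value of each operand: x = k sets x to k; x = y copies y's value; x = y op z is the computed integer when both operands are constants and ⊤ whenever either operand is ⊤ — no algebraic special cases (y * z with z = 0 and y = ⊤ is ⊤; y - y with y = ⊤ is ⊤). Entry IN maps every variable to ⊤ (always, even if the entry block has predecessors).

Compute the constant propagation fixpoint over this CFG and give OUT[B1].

Answer: {a: 5, b: ⊤, c: ⊤, d: ⊤, e: ⊤, f: 2}

Trace:
Fixpoint table:
  B0:  IN=(all ⊤)  OUT={f:-2; rest ⊤}
  B1:  IN=(all ⊤)  OUT={a:5, f:2; rest ⊤}
  B2:  IN={a:5, f:2; rest ⊤}  OUT={a:5, b:0, e:5, f:2; rest ⊤}
  B3:  IN={a:5, b:0, e:5, f:2; rest ⊤}  OUT={a:5, b:0, e:5, f:2; rest ⊤}
  B4:  IN={a:5, b:0, e:5, f:2; rest ⊤}  OUT={a:5, b:0, e:4, f:2; rest ⊤}
  B5:  IN={a:5, b:0, e:4, f:2; rest ⊤}  OUT={a:5, b:0, e:4, f:2; rest ⊤}

Merge at B1: IN[B1] = OUT[B0] ⊔ OUT[B4] = {a: ⊤, b: ⊤, c: ⊤, d: ⊤, e: ⊤, f: ⊤}
Applying B1's transfer function to that IN value gives OUT[B1] (row B1 above).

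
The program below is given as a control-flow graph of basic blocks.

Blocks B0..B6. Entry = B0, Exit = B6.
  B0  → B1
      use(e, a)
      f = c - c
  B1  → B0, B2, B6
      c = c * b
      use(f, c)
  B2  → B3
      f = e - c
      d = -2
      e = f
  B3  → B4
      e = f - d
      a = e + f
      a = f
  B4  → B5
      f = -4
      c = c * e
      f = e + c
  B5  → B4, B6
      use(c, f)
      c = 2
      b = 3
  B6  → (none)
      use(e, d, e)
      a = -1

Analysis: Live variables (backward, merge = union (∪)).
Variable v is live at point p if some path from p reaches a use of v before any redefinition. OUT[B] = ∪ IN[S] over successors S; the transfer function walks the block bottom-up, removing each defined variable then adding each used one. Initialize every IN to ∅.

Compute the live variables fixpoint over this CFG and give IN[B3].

Converged values:
  B0:   IN={a, b, c, d, e}   OUT={a, b, c, d, e, f}
  B1:   IN={a, b, c, d, e, f}   OUT={a, b, c, d, e}
  B2:   IN={c, e}   OUT={c, d, f}
  B3:   IN={c, d, f}   OUT={c, d, e}
  B4:   IN={c, d, e}   OUT={c, d, e, f}
  B5:   IN={c, d, e, f}   OUT={c, d, e}
  B6:   IN={d, e}   OUT={}

Merge at B3: OUT[B3] = IN[B4] = {c, d, e}
Applying B3's transfer function to that OUT value gives IN[B3] (row B3 above).

Answer: {c, d, f}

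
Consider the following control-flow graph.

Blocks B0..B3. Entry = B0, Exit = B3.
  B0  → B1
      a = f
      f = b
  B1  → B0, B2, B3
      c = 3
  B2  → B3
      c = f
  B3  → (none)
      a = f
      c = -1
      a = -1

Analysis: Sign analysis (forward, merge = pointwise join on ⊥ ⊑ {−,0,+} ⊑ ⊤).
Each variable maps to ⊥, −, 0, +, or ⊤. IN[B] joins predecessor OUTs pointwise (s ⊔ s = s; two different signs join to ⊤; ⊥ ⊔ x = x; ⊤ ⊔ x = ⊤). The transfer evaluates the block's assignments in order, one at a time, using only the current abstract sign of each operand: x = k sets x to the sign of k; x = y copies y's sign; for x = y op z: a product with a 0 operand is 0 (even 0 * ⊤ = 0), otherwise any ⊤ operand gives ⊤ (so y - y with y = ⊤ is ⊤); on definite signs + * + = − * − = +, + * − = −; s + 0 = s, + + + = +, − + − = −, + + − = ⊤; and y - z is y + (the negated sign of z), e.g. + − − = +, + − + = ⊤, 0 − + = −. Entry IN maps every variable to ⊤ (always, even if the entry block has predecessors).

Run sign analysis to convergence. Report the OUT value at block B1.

Fixpoint table:
  B0:  IN=(all ⊤)  OUT=(all ⊤)
  B1:  IN=(all ⊤)  OUT={c:+; rest ⊤}
  B2:  IN={c:+; rest ⊤}  OUT=(all ⊤)
  B3:  IN=(all ⊤)  OUT={a:-, c:-; rest ⊤}

Merge at B1: IN[B1] = OUT[B0] = {a: ⊤, b: ⊤, c: ⊤, d: ⊤, e: ⊤, f: ⊤}
Applying B1's transfer function to that IN value gives OUT[B1] (row B1 above).

Answer: {a: ⊤, b: ⊤, c: +, d: ⊤, e: ⊤, f: ⊤}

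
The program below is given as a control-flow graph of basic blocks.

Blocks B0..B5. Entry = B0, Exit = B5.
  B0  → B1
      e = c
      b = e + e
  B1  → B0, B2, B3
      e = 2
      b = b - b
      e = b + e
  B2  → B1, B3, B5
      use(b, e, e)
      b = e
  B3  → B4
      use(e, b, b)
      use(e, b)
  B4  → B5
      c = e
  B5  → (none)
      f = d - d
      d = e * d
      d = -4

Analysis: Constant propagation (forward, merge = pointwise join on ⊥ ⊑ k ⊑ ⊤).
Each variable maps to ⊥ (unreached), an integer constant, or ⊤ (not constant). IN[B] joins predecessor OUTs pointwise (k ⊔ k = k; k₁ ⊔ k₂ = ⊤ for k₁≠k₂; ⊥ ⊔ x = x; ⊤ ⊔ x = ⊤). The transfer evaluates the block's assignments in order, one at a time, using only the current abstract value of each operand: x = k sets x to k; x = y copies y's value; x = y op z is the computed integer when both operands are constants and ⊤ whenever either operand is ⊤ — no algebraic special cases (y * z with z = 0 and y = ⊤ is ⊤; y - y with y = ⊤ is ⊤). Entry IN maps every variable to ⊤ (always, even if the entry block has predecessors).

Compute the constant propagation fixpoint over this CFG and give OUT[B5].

Fixpoint table:
  B0: | IN=(all ⊤) | OUT=(all ⊤)
  B1: | IN=(all ⊤) | OUT=(all ⊤)
  B2: | IN=(all ⊤) | OUT=(all ⊤)
  B3: | IN=(all ⊤) | OUT=(all ⊤)
  B4: | IN=(all ⊤) | OUT=(all ⊤)
  B5: | IN=(all ⊤) | OUT={d:-4; rest ⊤}

Merge at B5: IN[B5] = OUT[B2] ⊔ OUT[B4] = {a: ⊤, b: ⊤, c: ⊤, d: ⊤, e: ⊤, f: ⊤}
Applying B5's transfer function to that IN value gives OUT[B5] (row B5 above).

Answer: {a: ⊤, b: ⊤, c: ⊤, d: -4, e: ⊤, f: ⊤}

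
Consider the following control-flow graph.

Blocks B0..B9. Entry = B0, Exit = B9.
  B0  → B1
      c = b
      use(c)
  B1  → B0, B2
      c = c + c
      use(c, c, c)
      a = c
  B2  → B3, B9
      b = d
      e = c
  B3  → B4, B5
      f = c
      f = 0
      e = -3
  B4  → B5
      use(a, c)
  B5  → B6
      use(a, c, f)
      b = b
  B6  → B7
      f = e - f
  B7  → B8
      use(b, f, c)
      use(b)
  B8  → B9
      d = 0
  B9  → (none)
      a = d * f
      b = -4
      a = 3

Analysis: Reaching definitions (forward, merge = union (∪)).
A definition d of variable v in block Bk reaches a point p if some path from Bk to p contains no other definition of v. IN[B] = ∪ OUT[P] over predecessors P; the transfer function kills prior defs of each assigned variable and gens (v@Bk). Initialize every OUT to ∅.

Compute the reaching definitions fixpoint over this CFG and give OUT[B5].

Answer: {a@B1, b@B5, c@B1, e@B3, f@B3}

Trace:
Per-block solution:
  B0:  IN={a@B1, c@B1}  OUT={a@B1, c@B0}
  B1:  IN={a@B1, c@B0}  OUT={a@B1, c@B1}
  B2:  IN={a@B1, c@B1}  OUT={a@B1, b@B2, c@B1, e@B2}
  B3:  IN={a@B1, b@B2, c@B1, e@B2}  OUT={a@B1, b@B2, c@B1, e@B3, f@B3}
  B4:  IN={a@B1, b@B2, c@B1, e@B3, f@B3}  OUT={a@B1, b@B2, c@B1, e@B3, f@B3}
  B5:  IN={a@B1, b@B2, c@B1, e@B3, f@B3}  OUT={a@B1, b@B5, c@B1, e@B3, f@B3}
  B6:  IN={a@B1, b@B5, c@B1, e@B3, f@B3}  OUT={a@B1, b@B5, c@B1, e@B3, f@B6}
  B7:  IN={a@B1, b@B5, c@B1, e@B3, f@B6}  OUT={a@B1, b@B5, c@B1, e@B3, f@B6}
  B8:  IN={a@B1, b@B5, c@B1, e@B3, f@B6}  OUT={a@B1, b@B5, c@B1, d@B8, e@B3, f@B6}
  B9:  IN={a@B1, b@B2, b@B5, c@B1, d@B8, e@B2, e@B3, f@B6}  OUT={a@B9, b@B9, c@B1, d@B8, e@B2, e@B3, f@B6}

Merge at B5: IN[B5] = OUT[B3] ⊔ OUT[B4] = {a@B1, b@B2, c@B1, e@B3, f@B3}
Applying B5's transfer function to that IN value gives OUT[B5] (row B5 above).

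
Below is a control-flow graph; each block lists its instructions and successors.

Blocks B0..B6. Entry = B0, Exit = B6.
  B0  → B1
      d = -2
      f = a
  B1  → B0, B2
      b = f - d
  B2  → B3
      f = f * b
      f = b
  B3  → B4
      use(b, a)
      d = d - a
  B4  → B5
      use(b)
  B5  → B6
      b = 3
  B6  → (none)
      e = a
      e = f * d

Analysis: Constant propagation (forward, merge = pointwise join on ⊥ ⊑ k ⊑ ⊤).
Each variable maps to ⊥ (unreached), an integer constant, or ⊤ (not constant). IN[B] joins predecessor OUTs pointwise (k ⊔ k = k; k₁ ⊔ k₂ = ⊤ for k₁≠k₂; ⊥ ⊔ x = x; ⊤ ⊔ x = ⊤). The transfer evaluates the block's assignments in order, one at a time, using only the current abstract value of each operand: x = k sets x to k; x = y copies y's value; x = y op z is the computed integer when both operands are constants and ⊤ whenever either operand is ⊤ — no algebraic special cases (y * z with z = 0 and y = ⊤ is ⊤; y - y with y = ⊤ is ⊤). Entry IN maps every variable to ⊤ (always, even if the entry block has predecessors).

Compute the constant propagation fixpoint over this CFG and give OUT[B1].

Answer: {a: ⊤, b: ⊤, c: ⊤, d: -2, e: ⊤, f: ⊤}

Derivation:
Converged values:
  B0:  IN=(all ⊤)  OUT={d:-2; rest ⊤}
  B1:  IN={d:-2; rest ⊤}  OUT={d:-2; rest ⊤}
  B2:  IN={d:-2; rest ⊤}  OUT={d:-2; rest ⊤}
  B3:  IN={d:-2; rest ⊤}  OUT=(all ⊤)
  B4:  IN=(all ⊤)  OUT=(all ⊤)
  B5:  IN=(all ⊤)  OUT={b:3; rest ⊤}
  B6:  IN={b:3; rest ⊤}  OUT={b:3; rest ⊤}

Merge at B1: IN[B1] = OUT[B0] = {a: ⊤, b: ⊤, c: ⊤, d: -2, e: ⊤, f: ⊤}
Applying B1's transfer function to that IN value gives OUT[B1] (row B1 above).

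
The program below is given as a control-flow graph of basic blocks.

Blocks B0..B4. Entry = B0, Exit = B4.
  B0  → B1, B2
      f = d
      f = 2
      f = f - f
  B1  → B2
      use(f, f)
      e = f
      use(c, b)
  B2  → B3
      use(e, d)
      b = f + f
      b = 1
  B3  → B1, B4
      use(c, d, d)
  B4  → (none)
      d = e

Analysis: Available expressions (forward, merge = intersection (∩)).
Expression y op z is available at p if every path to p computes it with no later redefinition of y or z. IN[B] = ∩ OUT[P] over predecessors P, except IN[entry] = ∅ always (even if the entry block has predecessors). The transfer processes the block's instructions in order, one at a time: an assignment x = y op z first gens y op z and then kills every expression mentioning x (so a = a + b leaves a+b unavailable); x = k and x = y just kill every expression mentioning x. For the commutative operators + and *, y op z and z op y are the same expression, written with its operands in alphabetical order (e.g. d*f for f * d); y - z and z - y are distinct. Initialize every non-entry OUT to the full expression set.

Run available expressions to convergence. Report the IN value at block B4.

Per-block solution:
  B0: | IN={} | OUT={}
  B1: | IN={} | OUT={}
  B2: | IN={} | OUT={f+f}
  B3: | IN={f+f} | OUT={f+f}
  B4: | IN={f+f} | OUT={f+f}

Merge at B4: IN[B4] = OUT[B3] = {f+f}

Answer: {f+f}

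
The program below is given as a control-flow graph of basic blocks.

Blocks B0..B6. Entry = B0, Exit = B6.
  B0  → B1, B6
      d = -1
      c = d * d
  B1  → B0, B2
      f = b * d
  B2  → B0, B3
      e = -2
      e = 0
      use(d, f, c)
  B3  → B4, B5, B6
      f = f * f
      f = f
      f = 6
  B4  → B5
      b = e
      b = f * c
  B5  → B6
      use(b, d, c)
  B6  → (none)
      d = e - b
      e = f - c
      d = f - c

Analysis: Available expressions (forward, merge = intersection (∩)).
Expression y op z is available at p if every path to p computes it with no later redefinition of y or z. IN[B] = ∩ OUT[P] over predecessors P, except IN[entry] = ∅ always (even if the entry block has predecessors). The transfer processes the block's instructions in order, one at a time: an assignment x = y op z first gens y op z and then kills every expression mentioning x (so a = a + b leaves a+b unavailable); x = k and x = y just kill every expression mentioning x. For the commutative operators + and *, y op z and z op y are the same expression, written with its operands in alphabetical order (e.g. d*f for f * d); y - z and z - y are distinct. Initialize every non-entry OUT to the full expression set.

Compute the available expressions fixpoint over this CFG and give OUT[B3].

Answer: {b*d, d*d}

Derivation:
Fixpoint table:
  B0: | IN={} | OUT={d*d}
  B1: | IN={d*d} | OUT={b*d, d*d}
  B2: | IN={b*d, d*d} | OUT={b*d, d*d}
  B3: | IN={b*d, d*d} | OUT={b*d, d*d}
  B4: | IN={b*d, d*d} | OUT={c*f, d*d}
  B5: | IN={d*d} | OUT={d*d}
  B6: | IN={d*d} | OUT={f-c}

Merge at B3: IN[B3] = OUT[B2] = {b*d, d*d}
Applying B3's transfer function to that IN value gives OUT[B3] (row B3 above).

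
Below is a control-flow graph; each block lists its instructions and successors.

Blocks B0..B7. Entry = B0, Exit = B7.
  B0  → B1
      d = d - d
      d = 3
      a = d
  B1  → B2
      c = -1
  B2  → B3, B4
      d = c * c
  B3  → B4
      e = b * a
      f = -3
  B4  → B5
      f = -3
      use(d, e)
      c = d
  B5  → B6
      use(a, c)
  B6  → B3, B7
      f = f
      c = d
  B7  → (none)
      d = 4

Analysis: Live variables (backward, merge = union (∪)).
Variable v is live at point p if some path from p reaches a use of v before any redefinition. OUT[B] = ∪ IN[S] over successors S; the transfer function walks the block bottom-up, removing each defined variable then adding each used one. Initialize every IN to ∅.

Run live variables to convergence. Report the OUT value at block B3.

Answer: {a, b, d, e}

Derivation:
Fixpoint table:
  B0:  IN={b, d, e}  OUT={a, b, e}
  B1:  IN={a, b, e}  OUT={a, b, c, e}
  B2:  IN={a, b, c, e}  OUT={a, b, d, e}
  B3:  IN={a, b, d}  OUT={a, b, d, e}
  B4:  IN={a, b, d, e}  OUT={a, b, c, d, f}
  B5:  IN={a, b, c, d, f}  OUT={a, b, d, f}
  B6:  IN={a, b, d, f}  OUT={a, b, d}
  B7:  IN={}  OUT={}

Merge at B3: OUT[B3] = IN[B4] = {a, b, d, e}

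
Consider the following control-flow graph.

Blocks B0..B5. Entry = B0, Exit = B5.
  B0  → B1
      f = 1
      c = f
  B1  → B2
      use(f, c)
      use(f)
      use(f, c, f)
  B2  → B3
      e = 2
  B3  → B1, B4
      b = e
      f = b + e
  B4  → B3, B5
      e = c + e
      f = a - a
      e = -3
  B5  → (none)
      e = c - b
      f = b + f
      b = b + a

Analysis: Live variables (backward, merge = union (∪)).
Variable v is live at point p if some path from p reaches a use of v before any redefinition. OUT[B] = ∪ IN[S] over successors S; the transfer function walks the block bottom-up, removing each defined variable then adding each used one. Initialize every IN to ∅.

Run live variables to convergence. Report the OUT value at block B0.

Answer: {a, c, f}

Trace:
Per-block solution:
  B0:   IN={a}   OUT={a, c, f}
  B1:   IN={a, c, f}   OUT={a, c}
  B2:   IN={a, c}   OUT={a, c, e}
  B3:   IN={a, c, e}   OUT={a, b, c, e, f}
  B4:   IN={a, b, c, e}   OUT={a, b, c, e, f}
  B5:   IN={a, b, c, f}   OUT={}

Merge at B0: OUT[B0] = IN[B1] = {a, c, f}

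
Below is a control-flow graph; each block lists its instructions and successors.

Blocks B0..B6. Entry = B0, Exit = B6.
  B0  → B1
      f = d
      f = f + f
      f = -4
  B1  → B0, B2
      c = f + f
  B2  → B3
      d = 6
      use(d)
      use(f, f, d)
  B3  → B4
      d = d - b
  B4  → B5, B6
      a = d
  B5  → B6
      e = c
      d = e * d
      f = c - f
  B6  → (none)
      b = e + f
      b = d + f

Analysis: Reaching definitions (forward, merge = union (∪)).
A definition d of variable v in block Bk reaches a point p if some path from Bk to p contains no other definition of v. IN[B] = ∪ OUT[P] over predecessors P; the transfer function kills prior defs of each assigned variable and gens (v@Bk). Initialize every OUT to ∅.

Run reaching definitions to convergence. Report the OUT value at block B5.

Fixpoint table:
  B0:  IN={c@B1, f@B0}  OUT={c@B1, f@B0}
  B1:  IN={c@B1, f@B0}  OUT={c@B1, f@B0}
  B2:  IN={c@B1, f@B0}  OUT={c@B1, d@B2, f@B0}
  B3:  IN={c@B1, d@B2, f@B0}  OUT={c@B1, d@B3, f@B0}
  B4:  IN={c@B1, d@B3, f@B0}  OUT={a@B4, c@B1, d@B3, f@B0}
  B5:  IN={a@B4, c@B1, d@B3, f@B0}  OUT={a@B4, c@B1, d@B5, e@B5, f@B5}
  B6:  IN={a@B4, c@B1, d@B3, d@B5, e@B5, f@B0, f@B5}  OUT={a@B4, b@B6, c@B1, d@B3, d@B5, e@B5, f@B0, f@B5}

Merge at B5: IN[B5] = OUT[B4] = {a@B4, c@B1, d@B3, f@B0}
Applying B5's transfer function to that IN value gives OUT[B5] (row B5 above).

Answer: {a@B4, c@B1, d@B5, e@B5, f@B5}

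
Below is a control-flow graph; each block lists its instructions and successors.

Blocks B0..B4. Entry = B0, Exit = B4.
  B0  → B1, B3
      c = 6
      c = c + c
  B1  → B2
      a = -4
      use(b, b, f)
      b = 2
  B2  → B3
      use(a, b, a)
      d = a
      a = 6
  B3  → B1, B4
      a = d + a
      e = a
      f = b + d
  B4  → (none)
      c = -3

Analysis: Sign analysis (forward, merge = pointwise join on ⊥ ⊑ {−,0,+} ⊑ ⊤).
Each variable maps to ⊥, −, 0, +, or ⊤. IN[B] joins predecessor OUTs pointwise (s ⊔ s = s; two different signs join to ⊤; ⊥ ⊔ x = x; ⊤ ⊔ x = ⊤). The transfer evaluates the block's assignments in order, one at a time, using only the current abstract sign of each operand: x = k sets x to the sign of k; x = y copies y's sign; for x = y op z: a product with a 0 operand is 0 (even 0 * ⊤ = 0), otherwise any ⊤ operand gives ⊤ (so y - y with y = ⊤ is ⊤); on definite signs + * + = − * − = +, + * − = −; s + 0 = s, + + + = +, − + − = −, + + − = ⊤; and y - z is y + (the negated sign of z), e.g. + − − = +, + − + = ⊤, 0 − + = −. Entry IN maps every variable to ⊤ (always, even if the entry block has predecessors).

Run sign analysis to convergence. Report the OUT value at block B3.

Fixpoint table:
  B0: | IN=(all ⊤) | OUT={c:+; rest ⊤}
  B1: | IN={c:+; rest ⊤} | OUT={a:-, b:+, c:+; rest ⊤}
  B2: | IN={a:-, b:+, c:+; rest ⊤} | OUT={a:+, b:+, c:+, d:-; rest ⊤}
  B3: | IN={c:+; rest ⊤} | OUT={c:+; rest ⊤}
  B4: | IN={c:+; rest ⊤} | OUT={c:-; rest ⊤}

Merge at B3: IN[B3] = OUT[B0] ⊔ OUT[B2] = {a: ⊤, b: ⊤, c: +, d: ⊤, e: ⊤, f: ⊤}
Applying B3's transfer function to that IN value gives OUT[B3] (row B3 above).

Answer: {a: ⊤, b: ⊤, c: +, d: ⊤, e: ⊤, f: ⊤}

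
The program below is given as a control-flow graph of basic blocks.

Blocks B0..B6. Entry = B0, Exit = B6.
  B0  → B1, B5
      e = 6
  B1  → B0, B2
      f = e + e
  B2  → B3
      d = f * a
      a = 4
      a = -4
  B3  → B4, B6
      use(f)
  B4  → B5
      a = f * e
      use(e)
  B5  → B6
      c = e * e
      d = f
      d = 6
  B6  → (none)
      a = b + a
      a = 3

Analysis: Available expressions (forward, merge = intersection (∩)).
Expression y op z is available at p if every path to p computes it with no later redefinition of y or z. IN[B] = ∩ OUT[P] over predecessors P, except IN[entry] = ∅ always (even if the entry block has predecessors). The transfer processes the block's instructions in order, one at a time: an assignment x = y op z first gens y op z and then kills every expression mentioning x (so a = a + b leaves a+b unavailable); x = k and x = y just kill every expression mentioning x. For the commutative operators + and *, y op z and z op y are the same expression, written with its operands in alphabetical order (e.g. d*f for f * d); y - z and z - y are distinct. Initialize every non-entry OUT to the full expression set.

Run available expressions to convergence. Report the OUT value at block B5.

Converged values:
  B0: | IN={} | OUT={}
  B1: | IN={} | OUT={e+e}
  B2: | IN={e+e} | OUT={e+e}
  B3: | IN={e+e} | OUT={e+e}
  B4: | IN={e+e} | OUT={e*f, e+e}
  B5: | IN={} | OUT={e*e}
  B6: | IN={} | OUT={}

Merge at B5: IN[B5] = OUT[B0] ∩ OUT[B4] = {}
Applying B5's transfer function to that IN value gives OUT[B5] (row B5 above).

Answer: {e*e}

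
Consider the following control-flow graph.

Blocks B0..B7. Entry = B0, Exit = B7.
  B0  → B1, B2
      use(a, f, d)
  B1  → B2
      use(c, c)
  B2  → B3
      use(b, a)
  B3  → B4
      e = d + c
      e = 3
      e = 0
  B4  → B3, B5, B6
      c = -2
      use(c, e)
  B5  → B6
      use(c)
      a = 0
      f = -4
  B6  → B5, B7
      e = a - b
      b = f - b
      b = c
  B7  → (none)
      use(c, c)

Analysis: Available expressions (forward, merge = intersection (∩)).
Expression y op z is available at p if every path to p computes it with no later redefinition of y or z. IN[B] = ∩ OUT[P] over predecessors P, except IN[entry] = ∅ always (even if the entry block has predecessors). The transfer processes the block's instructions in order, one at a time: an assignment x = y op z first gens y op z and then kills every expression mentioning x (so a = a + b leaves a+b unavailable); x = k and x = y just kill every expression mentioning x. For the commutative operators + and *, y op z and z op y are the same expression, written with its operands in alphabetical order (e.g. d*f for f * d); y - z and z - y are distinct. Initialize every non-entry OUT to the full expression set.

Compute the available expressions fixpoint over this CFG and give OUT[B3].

Answer: {c+d}

Derivation:
Per-block solution:
  B0: | IN={} | OUT={}
  B1: | IN={} | OUT={}
  B2: | IN={} | OUT={}
  B3: | IN={} | OUT={c+d}
  B4: | IN={c+d} | OUT={}
  B5: | IN={} | OUT={}
  B6: | IN={} | OUT={}
  B7: | IN={} | OUT={}

Merge at B3: IN[B3] = OUT[B2] ∩ OUT[B4] = {}
Applying B3's transfer function to that IN value gives OUT[B3] (row B3 above).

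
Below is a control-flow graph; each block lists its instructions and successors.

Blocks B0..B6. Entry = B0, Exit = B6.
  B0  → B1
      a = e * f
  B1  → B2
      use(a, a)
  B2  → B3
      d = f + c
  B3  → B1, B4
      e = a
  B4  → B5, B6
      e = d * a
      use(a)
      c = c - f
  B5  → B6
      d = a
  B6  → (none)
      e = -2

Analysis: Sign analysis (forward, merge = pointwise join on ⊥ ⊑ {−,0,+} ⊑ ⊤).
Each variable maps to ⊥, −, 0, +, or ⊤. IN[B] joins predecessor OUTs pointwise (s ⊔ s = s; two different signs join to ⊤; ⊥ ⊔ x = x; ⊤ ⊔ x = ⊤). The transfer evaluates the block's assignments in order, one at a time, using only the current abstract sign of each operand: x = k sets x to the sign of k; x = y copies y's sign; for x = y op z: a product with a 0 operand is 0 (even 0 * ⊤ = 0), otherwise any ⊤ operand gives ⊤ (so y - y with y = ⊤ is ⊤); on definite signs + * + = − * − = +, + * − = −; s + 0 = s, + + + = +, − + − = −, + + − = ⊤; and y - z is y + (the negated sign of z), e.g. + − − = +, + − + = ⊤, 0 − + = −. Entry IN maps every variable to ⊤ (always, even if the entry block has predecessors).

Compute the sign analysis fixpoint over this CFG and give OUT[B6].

Fixpoint table:
  B0: | IN=(all ⊤) | OUT=(all ⊤)
  B1: | IN=(all ⊤) | OUT=(all ⊤)
  B2: | IN=(all ⊤) | OUT=(all ⊤)
  B3: | IN=(all ⊤) | OUT=(all ⊤)
  B4: | IN=(all ⊤) | OUT=(all ⊤)
  B5: | IN=(all ⊤) | OUT=(all ⊤)
  B6: | IN=(all ⊤) | OUT={e:-; rest ⊤}

Merge at B6: IN[B6] = OUT[B4] ⊔ OUT[B5] = {a: ⊤, b: ⊤, c: ⊤, d: ⊤, e: ⊤, f: ⊤}
Applying B6's transfer function to that IN value gives OUT[B6] (row B6 above).

Answer: {a: ⊤, b: ⊤, c: ⊤, d: ⊤, e: -, f: ⊤}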